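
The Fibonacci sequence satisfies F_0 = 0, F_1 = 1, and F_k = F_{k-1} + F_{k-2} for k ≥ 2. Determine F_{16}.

Iterating the recurrence up to F_{12} = 144 and F_{11} = 89:
F_{13} = F_{12} + F_{11} = 144 + 89 = 233
F_{14} = F_{13} + F_{12} = 233 + 144 = 377
F_{15} = F_{14} + F_{13} = 377 + 233 = 610
F_{16} = F_{15} + F_{14} = 610 + 377 = 987

987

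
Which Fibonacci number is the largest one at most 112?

89

89 ≤ 112 < 144, so the largest Fibonacci number not exceeding 112 is 89.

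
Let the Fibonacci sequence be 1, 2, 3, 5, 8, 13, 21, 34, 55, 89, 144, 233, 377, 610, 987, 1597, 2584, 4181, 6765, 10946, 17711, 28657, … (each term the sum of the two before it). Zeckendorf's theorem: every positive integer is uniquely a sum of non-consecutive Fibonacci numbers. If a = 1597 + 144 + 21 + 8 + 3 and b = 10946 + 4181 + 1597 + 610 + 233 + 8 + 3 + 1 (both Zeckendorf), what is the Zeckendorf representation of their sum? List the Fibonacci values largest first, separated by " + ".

The two numbers are 1773 and 17579, so their sum is 19352.
17711 ≤ 19352 < 28657, so take 17711; remainder 1641
1597 ≤ 1641 < 2584, so take 1597; remainder 44
34 ≤ 44 < 55, so take 34; remainder 10
8 ≤ 10 < 13, so take 8; remainder 2
2 ≤ 2 < 3, so take 2; remainder 0

17711 + 1597 + 34 + 8 + 2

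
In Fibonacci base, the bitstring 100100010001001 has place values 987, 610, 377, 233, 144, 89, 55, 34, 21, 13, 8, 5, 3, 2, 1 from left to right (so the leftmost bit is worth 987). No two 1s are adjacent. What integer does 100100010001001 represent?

1260

Summing the place values of the 1 bits: 987 + 233 + 34 + 5 + 1 = 1260.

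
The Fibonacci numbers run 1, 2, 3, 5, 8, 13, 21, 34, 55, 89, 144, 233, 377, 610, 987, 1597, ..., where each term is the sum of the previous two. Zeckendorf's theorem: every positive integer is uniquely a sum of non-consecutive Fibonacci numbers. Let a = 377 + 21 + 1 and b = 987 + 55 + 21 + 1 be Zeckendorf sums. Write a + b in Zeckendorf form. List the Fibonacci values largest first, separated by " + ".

The two numbers are 399 and 1064, so their sum is 1463.
1463: greatest Fibonacci not exceeding it is 987, leaving 476
476: greatest Fibonacci not exceeding it is 377, leaving 99
99: greatest Fibonacci not exceeding it is 89, leaving 10
10: greatest Fibonacci not exceeding it is 8, leaving 2
2: greatest Fibonacci not exceeding it is 2, leaving 0

987 + 377 + 89 + 8 + 2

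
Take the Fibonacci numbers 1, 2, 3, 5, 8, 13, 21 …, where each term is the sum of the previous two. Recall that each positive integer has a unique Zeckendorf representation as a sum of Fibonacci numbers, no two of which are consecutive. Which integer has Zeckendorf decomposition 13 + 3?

13 + 3 = 16.

16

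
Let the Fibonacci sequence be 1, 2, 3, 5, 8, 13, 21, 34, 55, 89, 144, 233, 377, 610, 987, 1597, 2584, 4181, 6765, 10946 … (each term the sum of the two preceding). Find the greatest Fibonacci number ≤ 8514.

6765

6765 ≤ 8514 < 10946, so the largest Fibonacci number not exceeding 8514 is 6765.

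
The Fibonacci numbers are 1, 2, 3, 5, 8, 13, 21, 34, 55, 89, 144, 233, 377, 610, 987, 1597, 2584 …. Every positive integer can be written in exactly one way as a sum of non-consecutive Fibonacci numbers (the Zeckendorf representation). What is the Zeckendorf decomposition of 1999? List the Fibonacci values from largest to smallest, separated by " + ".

1597 + 377 + 21 + 3 + 1

Repeatedly subtract the largest Fibonacci number that fits:
subtract 1597 from 1999: 402 remains
subtract 377 from 402: 25 remains
subtract 21 from 25: 4 remains
subtract 3 from 4: 1 remains
subtract 1 from 1: 0 remains
So 1999 = 1597 + 377 + 21 + 3 + 1, with no two terms consecutive in the sequence.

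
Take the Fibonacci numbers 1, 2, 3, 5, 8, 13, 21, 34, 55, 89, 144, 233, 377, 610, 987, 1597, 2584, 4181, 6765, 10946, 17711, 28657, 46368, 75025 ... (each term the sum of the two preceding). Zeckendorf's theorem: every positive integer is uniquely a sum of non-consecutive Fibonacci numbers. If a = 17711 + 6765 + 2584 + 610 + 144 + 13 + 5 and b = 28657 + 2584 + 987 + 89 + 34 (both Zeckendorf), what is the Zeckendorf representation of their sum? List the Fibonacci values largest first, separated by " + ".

The two numbers are 27832 and 32351, so their sum is 60183.
Repeatedly subtract the largest Fibonacci number that fits:
60183: greatest Fibonacci not exceeding it is 46368, leaving 13815
13815: greatest Fibonacci not exceeding it is 10946, leaving 2869
2869: greatest Fibonacci not exceeding it is 2584, leaving 285
285: greatest Fibonacci not exceeding it is 233, leaving 52
52: greatest Fibonacci not exceeding it is 34, leaving 18
18: greatest Fibonacci not exceeding it is 13, leaving 5
5: greatest Fibonacci not exceeding it is 5, leaving 0

46368 + 10946 + 2584 + 233 + 34 + 13 + 5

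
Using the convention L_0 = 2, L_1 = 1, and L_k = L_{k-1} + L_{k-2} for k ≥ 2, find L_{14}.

843

Iterating the recurrence up to L_{9} = 76 and L_{8} = 47:
L_{10} = L_{9} + L_{8} = 76 + 47 = 123
L_{11} = L_{10} + L_{9} = 123 + 76 = 199
L_{12} = L_{11} + L_{10} = 199 + 123 = 322
L_{13} = L_{12} + L_{11} = 322 + 199 = 521
L_{14} = L_{13} + L_{12} = 521 + 322 = 843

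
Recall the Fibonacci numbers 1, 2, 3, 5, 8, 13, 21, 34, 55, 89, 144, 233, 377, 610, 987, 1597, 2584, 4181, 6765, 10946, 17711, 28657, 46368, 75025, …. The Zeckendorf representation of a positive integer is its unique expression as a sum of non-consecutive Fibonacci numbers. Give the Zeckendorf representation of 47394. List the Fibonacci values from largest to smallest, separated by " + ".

largest Fibonacci ≤ 47394 is 46368; 47394 − 46368 = 1026
largest Fibonacci ≤ 1026 is 987; 1026 − 987 = 39
largest Fibonacci ≤ 39 is 34; 39 − 34 = 5
largest Fibonacci ≤ 5 is 5; 5 − 5 = 0
So 47394 = 46368 + 987 + 34 + 5, with no two terms consecutive in the sequence.

46368 + 987 + 34 + 5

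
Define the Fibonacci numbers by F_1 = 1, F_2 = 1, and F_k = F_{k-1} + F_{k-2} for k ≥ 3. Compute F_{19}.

4181

Iterating the recurrence up to F_{13} = 233 and F_{12} = 144:
F_{14} = F_{13} + F_{12} = 233 + 144 = 377
F_{15} = F_{14} + F_{13} = 377 + 233 = 610
F_{16} = F_{15} + F_{14} = 610 + 377 = 987
F_{17} = F_{16} + F_{15} = 987 + 610 = 1597
F_{18} = F_{17} + F_{16} = 1597 + 987 = 2584
F_{19} = F_{18} + F_{17} = 2584 + 1597 = 4181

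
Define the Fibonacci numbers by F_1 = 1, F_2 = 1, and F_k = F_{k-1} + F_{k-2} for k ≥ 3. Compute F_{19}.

4181

Iterating the recurrence up to F_{11} = 89 and F_{10} = 55:
F_{12} = F_{11} + F_{10} = 89 + 55 = 144
F_{13} = F_{12} + F_{11} = 144 + 89 = 233
F_{14} = F_{13} + F_{12} = 233 + 144 = 377
F_{15} = F_{14} + F_{13} = 377 + 233 = 610
F_{16} = F_{15} + F_{14} = 610 + 377 = 987
F_{17} = F_{16} + F_{15} = 987 + 610 = 1597
F_{18} = F_{17} + F_{16} = 1597 + 987 = 2584
F_{19} = F_{18} + F_{17} = 2584 + 1597 = 4181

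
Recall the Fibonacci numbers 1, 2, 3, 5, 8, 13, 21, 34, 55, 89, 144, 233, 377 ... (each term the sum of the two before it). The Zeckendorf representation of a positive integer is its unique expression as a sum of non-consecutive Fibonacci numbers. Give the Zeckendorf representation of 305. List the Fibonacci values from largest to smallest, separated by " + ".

233 + 55 + 13 + 3 + 1

Greedily peel off the largest Fibonacci term at each step:
305: greatest Fibonacci not exceeding it is 233, leaving 72
72: greatest Fibonacci not exceeding it is 55, leaving 17
17: greatest Fibonacci not exceeding it is 13, leaving 4
4: greatest Fibonacci not exceeding it is 3, leaving 1
1: greatest Fibonacci not exceeding it is 1, leaving 0
So 305 = 233 + 55 + 13 + 3 + 1, with no two terms consecutive in the sequence.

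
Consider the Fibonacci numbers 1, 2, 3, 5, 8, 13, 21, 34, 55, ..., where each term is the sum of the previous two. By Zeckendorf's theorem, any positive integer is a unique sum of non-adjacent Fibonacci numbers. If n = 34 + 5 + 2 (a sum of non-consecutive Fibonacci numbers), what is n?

34 + 5 + 2 = 41.

41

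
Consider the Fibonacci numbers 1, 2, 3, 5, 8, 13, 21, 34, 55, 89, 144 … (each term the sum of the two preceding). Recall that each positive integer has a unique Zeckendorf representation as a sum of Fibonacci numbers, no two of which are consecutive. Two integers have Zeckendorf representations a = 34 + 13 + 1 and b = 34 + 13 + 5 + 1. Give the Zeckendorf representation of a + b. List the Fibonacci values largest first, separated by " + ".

89 + 8 + 3 + 1

The two numbers are 48 and 53, so their sum is 101.
Greedy algorithm:
largest Fibonacci ≤ 101 is 89; 101 − 89 = 12
largest Fibonacci ≤ 12 is 8; 12 − 8 = 4
largest Fibonacci ≤ 4 is 3; 4 − 3 = 1
largest Fibonacci ≤ 1 is 1; 1 − 1 = 0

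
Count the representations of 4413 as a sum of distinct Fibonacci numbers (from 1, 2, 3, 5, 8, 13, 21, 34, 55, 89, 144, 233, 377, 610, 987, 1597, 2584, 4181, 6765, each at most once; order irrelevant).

Starting from the Zeckendorf form and repeatedly splitting a term F_k into F_{k−1} + F_{k−2} (when neither is already used) reaches every representation.
4413 = 4181+144+55+21+8+3+1 = 2584+1597+144+55+21+8+3+1 = 2584+987+610+144+55+21+8+3+1 = 2584+987+377+233+144+55+21+8+3+1 — 4 representations.

4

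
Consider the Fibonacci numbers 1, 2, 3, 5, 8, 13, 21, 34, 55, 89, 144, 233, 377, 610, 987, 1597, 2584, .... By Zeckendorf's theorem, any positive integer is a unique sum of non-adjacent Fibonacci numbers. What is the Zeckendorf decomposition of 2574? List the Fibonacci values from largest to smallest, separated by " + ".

subtract 1597 from 2574: 977 remains
subtract 610 from 977: 367 remains
subtract 233 from 367: 134 remains
subtract 89 from 134: 45 remains
subtract 34 from 45: 11 remains
subtract 8 from 11: 3 remains
subtract 3 from 3: 0 remains
So 2574 = 1597 + 610 + 233 + 89 + 34 + 8 + 3, with no two terms consecutive in the sequence.

1597 + 610 + 233 + 89 + 34 + 8 + 3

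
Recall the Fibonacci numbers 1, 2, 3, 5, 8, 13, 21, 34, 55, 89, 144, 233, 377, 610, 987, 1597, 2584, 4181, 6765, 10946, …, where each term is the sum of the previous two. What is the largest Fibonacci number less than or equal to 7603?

6765

6765 ≤ 7603 < 10946, so the largest Fibonacci number not exceeding 7603 is 6765.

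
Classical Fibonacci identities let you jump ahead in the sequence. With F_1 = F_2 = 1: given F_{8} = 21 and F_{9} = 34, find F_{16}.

By the doubling identity F_{2k} = F_k(2F_{k+1} − F_k): F_{16} = 21·(2·34 − 21) = 21·47 = 987.

987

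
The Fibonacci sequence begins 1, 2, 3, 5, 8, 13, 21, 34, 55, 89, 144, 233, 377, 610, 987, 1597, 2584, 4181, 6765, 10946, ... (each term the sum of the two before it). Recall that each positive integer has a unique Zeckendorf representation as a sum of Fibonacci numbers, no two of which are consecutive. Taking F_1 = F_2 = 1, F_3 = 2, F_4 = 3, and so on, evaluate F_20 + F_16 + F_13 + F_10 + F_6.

F_20 + F_16 + F_13 + F_10 + F_6 = 6765 + 987 + 233 + 55 + 8 = 8048.

8048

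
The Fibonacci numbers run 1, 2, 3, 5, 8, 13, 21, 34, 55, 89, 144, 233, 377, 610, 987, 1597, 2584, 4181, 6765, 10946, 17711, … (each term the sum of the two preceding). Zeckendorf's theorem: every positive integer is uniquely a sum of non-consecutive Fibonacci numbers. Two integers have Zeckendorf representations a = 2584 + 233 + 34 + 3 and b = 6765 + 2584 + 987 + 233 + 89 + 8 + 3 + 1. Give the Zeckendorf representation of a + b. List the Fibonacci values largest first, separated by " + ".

10946 + 1597 + 610 + 233 + 89 + 34 + 13 + 2

The two numbers are 2854 and 10670, so their sum is 13524.
Repeatedly subtract the largest Fibonacci number that fits:
10946 ≤ 13524 < 17711, so take 10946; remainder 2578
1597 ≤ 2578 < 2584, so take 1597; remainder 981
610 ≤ 981 < 987, so take 610; remainder 371
233 ≤ 371 < 377, so take 233; remainder 138
89 ≤ 138 < 144, so take 89; remainder 49
34 ≤ 49 < 55, so take 34; remainder 15
13 ≤ 15 < 21, so take 13; remainder 2
2 ≤ 2 < 3, so take 2; remainder 0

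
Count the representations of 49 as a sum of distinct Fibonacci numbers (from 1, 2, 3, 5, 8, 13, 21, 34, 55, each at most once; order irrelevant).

3

Starting from the Zeckendorf form and repeatedly splitting a term F_k into F_{k−1} + F_{k−2} (when neither is already used) reaches every representation.
49 = 34+13+2 = 34+8+5+2 = 21+13+8+5+2 — 3 representations.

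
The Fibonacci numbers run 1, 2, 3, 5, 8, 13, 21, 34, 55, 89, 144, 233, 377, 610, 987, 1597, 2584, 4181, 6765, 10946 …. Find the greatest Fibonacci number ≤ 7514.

6765 ≤ 7514 < 10946, so the largest Fibonacci number not exceeding 7514 is 6765.

6765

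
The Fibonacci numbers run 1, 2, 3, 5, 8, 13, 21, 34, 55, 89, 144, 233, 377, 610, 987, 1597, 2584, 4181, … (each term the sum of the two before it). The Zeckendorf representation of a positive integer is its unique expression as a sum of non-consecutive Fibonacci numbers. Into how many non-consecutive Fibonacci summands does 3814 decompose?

2584 ≤ 3814 < 4181, so take 2584; remainder 1230
987 ≤ 1230 < 1597, so take 987; remainder 243
233 ≤ 243 < 377, so take 233; remainder 10
8 ≤ 10 < 13, so take 8; remainder 2
2 ≤ 2 < 3, so take 2; remainder 0
3814 = 2584 + 987 + 233 + 8 + 2, which has 5 terms.

5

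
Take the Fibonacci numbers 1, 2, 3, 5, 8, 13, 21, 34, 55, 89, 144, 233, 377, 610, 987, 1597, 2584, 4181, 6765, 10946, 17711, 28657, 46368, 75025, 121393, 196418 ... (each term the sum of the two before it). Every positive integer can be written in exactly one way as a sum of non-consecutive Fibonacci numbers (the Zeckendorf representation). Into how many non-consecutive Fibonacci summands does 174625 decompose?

Greedy algorithm:
largest Fibonacci ≤ 174625 is 121393; 174625 − 121393 = 53232
largest Fibonacci ≤ 53232 is 46368; 53232 − 46368 = 6864
largest Fibonacci ≤ 6864 is 6765; 6864 − 6765 = 99
largest Fibonacci ≤ 99 is 89; 99 − 89 = 10
largest Fibonacci ≤ 10 is 8; 10 − 8 = 2
largest Fibonacci ≤ 2 is 2; 2 − 2 = 0
174625 = 121393 + 46368 + 6765 + 89 + 8 + 2, which has 6 terms.

6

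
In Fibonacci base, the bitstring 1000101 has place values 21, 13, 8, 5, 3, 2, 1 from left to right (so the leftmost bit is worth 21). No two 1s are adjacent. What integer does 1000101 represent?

Summing the place values of the 1 bits: 21 + 3 + 1 = 25.

25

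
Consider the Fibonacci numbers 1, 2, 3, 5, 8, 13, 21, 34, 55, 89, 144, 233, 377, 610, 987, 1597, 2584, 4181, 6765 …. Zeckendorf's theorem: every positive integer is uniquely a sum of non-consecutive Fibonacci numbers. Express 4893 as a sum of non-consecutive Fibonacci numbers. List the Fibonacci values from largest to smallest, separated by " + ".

4181 + 610 + 89 + 13

Greedy algorithm:
4893: greatest Fibonacci not exceeding it is 4181, leaving 712
712: greatest Fibonacci not exceeding it is 610, leaving 102
102: greatest Fibonacci not exceeding it is 89, leaving 13
13: greatest Fibonacci not exceeding it is 13, leaving 0
So 4893 = 4181 + 610 + 89 + 13, with no two terms consecutive in the sequence.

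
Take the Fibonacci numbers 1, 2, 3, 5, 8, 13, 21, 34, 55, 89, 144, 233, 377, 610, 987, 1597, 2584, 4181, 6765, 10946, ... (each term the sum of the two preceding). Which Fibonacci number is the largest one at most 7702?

6765 ≤ 7702 < 10946, so the largest Fibonacci number not exceeding 7702 is 6765.

6765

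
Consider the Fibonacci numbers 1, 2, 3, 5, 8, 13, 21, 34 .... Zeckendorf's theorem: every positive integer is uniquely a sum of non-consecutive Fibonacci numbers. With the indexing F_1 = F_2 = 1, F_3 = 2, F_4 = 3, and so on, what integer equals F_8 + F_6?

29

F_8 + F_6 = 21 + 8 = 29.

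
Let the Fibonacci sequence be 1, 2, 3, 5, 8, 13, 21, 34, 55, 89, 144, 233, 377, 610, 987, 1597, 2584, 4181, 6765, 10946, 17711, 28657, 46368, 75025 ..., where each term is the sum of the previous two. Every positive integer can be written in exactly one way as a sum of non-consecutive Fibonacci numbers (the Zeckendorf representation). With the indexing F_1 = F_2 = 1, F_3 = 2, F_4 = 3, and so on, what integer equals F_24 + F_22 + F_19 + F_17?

F_24 + F_22 + F_19 + F_17 = 46368 + 17711 + 4181 + 1597 = 69857.

69857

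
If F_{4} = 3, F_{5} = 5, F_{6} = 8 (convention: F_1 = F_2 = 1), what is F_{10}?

55

By the addition formula F_{m+n} = F_m F_{n+1} + F_{m−1} F_n with m=6, n=4: F_{10} = 8·5 + 5·3 = 40 + 15 = 55.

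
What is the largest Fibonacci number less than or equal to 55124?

46368

46368 ≤ 55124 < 75025, so the largest Fibonacci number not exceeding 55124 is 46368.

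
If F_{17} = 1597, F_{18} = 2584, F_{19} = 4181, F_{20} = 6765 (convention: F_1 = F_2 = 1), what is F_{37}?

By the addition formula F_{m+n} = F_m F_{n+1} + F_{m−1} F_n with m=20, n=17: F_{37} = 6765·2584 + 4181·1597 = 17480760 + 6677057 = 24157817.

24157817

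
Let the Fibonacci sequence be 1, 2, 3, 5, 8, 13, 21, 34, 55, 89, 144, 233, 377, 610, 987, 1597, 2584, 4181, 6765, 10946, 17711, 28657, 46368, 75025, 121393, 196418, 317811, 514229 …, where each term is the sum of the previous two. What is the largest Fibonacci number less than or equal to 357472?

317811

317811 ≤ 357472 < 514229, so the largest Fibonacci number not exceeding 357472 is 317811.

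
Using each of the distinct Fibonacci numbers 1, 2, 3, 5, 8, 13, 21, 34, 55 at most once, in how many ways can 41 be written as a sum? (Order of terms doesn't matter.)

41 = 34+5+2 = 21+13+5+2 — 2 representations.

2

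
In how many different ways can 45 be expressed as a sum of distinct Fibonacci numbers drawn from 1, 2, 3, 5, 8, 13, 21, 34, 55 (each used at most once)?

6

45 = 34+8+3 = 34+8+2+1 = 21+13+8+3 = … (3 more), for 6 in all.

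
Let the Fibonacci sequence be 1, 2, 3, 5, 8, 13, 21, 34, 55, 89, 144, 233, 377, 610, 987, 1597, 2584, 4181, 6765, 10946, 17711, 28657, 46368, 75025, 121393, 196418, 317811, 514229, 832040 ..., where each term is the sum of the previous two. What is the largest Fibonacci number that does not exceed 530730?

514229

514229 ≤ 530730 < 832040, so the largest Fibonacci number not exceeding 530730 is 514229.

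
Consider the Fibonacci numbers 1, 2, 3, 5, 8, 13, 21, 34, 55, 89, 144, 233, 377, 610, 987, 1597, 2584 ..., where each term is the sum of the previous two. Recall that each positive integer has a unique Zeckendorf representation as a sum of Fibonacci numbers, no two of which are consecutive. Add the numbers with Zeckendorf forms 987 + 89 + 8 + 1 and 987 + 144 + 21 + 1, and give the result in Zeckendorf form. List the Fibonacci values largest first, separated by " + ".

The two numbers are 1085 and 1153, so their sum is 2238.
Greedily peel off the largest Fibonacci term at each step:
subtract 1597 from 2238: 641 remains
subtract 610 from 641: 31 remains
subtract 21 from 31: 10 remains
subtract 8 from 10: 2 remains
subtract 2 from 2: 0 remains

1597 + 610 + 21 + 8 + 2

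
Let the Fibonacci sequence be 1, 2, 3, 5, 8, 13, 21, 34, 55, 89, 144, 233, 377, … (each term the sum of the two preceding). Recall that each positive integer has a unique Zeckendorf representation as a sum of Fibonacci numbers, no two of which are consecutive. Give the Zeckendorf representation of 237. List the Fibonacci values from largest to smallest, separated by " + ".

Greedily peel off the largest Fibonacci term at each step:
take 233 (≤ 237); 237 − 233 = 4
take 3 (≤ 4); 4 − 3 = 1
take 1 (≤ 1); 1 − 1 = 0
So 237 = 233 + 3 + 1, with no two terms consecutive in the sequence.

233 + 3 + 1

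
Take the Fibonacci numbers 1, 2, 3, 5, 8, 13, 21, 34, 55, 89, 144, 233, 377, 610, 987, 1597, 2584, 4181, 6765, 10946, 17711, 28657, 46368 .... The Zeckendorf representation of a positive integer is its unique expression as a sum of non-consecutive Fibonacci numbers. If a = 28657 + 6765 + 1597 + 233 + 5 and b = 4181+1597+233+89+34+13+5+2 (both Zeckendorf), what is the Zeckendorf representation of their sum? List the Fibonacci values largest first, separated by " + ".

28657 + 10946 + 2584 + 987 + 233 + 3 + 1

The two numbers are 37257 and 6154, so their sum is 43411.
largest Fibonacci ≤ 43411 is 28657; 43411 − 28657 = 14754
largest Fibonacci ≤ 14754 is 10946; 14754 − 10946 = 3808
largest Fibonacci ≤ 3808 is 2584; 3808 − 2584 = 1224
largest Fibonacci ≤ 1224 is 987; 1224 − 987 = 237
largest Fibonacci ≤ 237 is 233; 237 − 233 = 4
largest Fibonacci ≤ 4 is 3; 4 − 3 = 1
largest Fibonacci ≤ 1 is 1; 1 − 1 = 0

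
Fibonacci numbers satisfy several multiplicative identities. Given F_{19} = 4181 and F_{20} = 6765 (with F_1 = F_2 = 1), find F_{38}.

39088169

By the doubling identity F_{2k} = F_k(2F_{k+1} − F_k): F_{38} = 4181·(2·6765 − 4181) = 4181·9349 = 39088169.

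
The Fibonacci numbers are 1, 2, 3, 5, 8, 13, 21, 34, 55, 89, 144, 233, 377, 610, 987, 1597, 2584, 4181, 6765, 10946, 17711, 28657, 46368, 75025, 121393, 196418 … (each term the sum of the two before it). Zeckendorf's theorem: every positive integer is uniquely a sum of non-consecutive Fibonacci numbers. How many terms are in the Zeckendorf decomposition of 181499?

8

subtract 121393 from 181499: 60106 remains
subtract 46368 from 60106: 13738 remains
subtract 10946 from 13738: 2792 remains
subtract 2584 from 2792: 208 remains
subtract 144 from 208: 64 remains
subtract 55 from 64: 9 remains
subtract 8 from 9: 1 remains
subtract 1 from 1: 0 remains
181499 = 121393 + 46368 + 10946 + 2584 + 144 + 55 + 8 + 1, which has 8 terms.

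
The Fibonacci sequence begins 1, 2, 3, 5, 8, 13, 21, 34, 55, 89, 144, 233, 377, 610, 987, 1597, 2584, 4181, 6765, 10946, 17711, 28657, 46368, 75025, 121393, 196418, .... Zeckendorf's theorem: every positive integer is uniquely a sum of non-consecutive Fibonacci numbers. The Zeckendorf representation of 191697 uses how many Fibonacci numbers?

Greedy algorithm:
191697 − 121393 = 70304
70304 − 46368 = 23936
23936 − 17711 = 6225
6225 − 4181 = 2044
2044 − 1597 = 447
447 − 377 = 70
70 − 55 = 15
15 − 13 = 2
2 − 2 = 0
191697 = 121393 + 46368 + 17711 + 4181 + 1597 + 377 + 55 + 13 + 2, which has 9 terms.

9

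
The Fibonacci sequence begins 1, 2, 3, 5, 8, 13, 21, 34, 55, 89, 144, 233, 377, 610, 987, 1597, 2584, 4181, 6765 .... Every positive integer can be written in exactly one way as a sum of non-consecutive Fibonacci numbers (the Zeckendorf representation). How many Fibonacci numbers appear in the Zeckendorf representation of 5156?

Greedily peel off the largest Fibonacci term at each step:
5156 − 4181 = 975
975 − 610 = 365
365 − 233 = 132
132 − 89 = 43
43 − 34 = 9
9 − 8 = 1
1 − 1 = 0
5156 = 4181 + 610 + 233 + 89 + 34 + 8 + 1, which has 7 terms.

7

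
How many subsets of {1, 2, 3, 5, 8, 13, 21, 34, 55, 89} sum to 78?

Starting from the Zeckendorf form and repeatedly splitting a term F_k into F_{k−1} + F_{k−2} (when neither is already used) reaches every representation.
78 = 55+21+2 = 55+13+8+2 = 55+13+5+3+2 = 34+21+13+8+2 = 34+21+13+5+3+2 — 5 representations.

5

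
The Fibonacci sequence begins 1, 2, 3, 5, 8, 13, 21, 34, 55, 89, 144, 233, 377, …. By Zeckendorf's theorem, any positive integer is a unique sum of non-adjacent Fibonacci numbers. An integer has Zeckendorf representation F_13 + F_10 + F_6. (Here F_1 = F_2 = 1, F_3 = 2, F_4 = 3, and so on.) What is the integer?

296

F_13 + F_10 + F_6 = 233 + 55 + 8 = 296.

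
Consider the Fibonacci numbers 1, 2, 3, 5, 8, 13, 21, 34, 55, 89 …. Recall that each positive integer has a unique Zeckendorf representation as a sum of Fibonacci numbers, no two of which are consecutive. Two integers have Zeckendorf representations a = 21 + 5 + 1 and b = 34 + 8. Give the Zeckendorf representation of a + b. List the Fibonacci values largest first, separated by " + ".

55 + 13 + 1

The two numbers are 27 and 42, so their sum is 69.
Repeatedly subtract the largest Fibonacci number that fits:
take 55 (≤ 69); 69 − 55 = 14
take 13 (≤ 14); 14 − 13 = 1
take 1 (≤ 1); 1 − 1 = 0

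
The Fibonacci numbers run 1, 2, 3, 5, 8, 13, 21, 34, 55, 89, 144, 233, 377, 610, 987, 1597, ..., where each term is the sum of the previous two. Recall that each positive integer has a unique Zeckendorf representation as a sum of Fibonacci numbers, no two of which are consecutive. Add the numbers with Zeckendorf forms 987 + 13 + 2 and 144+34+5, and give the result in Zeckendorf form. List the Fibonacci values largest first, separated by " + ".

987 + 144 + 34 + 13 + 5 + 2

The two numbers are 1002 and 183, so their sum is 1185.
subtract 987 from 1185: 198 remains
subtract 144 from 198: 54 remains
subtract 34 from 54: 20 remains
subtract 13 from 20: 7 remains
subtract 5 from 7: 2 remains
subtract 2 from 2: 0 remains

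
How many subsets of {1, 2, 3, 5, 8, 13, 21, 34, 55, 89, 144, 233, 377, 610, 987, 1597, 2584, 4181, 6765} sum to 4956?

Starting from the Zeckendorf form and repeatedly splitting a term F_k into F_{k−1} + F_{k−2} (when neither is already used) reaches every representation.
4956 = 4181+610+144+21 = 4181+610+144+13+8 = 4181+610+89+55+21 = … (52 more), for 55 in all.

55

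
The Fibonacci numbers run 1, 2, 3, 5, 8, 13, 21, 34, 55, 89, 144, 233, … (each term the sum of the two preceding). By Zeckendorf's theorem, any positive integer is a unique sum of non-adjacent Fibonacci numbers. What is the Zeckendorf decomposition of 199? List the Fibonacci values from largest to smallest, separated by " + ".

144 + 55

Repeatedly subtract the largest Fibonacci number that fits:
199: greatest Fibonacci not exceeding it is 144, leaving 55
55: greatest Fibonacci not exceeding it is 55, leaving 0
So 199 = 144 + 55, with no two terms consecutive in the sequence.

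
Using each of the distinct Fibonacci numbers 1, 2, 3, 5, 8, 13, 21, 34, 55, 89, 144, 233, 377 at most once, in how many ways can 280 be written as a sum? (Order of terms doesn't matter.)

Starting from the Zeckendorf form and repeatedly splitting a term F_k into F_{k−1} + F_{k−2} (when neither is already used) reaches every representation.
280 = 233+34+13 = 233+34+8+5 = 144+89+34+13 = … (9 more), for 12 in all.

12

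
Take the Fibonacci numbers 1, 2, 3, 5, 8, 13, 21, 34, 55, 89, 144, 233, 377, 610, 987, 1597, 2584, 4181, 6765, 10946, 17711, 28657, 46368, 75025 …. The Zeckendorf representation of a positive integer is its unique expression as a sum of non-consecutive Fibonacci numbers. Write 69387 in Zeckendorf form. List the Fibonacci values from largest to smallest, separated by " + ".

46368 + 17711 + 4181 + 987 + 89 + 34 + 13 + 3 + 1

take 46368 (≤ 69387); 69387 − 46368 = 23019
take 17711 (≤ 23019); 23019 − 17711 = 5308
take 4181 (≤ 5308); 5308 − 4181 = 1127
take 987 (≤ 1127); 1127 − 987 = 140
take 89 (≤ 140); 140 − 89 = 51
take 34 (≤ 51); 51 − 34 = 17
take 13 (≤ 17); 17 − 13 = 4
take 3 (≤ 4); 4 − 3 = 1
take 1 (≤ 1); 1 − 1 = 0
So 69387 = 46368 + 17711 + 4181 + 987 + 89 + 34 + 13 + 3 + 1, with no two terms consecutive in the sequence.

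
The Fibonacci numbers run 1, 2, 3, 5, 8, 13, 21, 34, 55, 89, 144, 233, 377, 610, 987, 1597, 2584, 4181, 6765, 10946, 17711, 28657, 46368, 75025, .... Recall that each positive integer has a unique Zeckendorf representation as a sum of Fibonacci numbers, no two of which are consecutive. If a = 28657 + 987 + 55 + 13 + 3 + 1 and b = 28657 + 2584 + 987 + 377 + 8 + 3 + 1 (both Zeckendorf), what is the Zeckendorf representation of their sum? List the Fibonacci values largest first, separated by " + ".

The two numbers are 29716 and 32617, so their sum is 62333.
62333: greatest Fibonacci not exceeding it is 46368, leaving 15965
15965: greatest Fibonacci not exceeding it is 10946, leaving 5019
5019: greatest Fibonacci not exceeding it is 4181, leaving 838
838: greatest Fibonacci not exceeding it is 610, leaving 228
228: greatest Fibonacci not exceeding it is 144, leaving 84
84: greatest Fibonacci not exceeding it is 55, leaving 29
29: greatest Fibonacci not exceeding it is 21, leaving 8
8: greatest Fibonacci not exceeding it is 8, leaving 0

46368 + 10946 + 4181 + 610 + 144 + 55 + 21 + 8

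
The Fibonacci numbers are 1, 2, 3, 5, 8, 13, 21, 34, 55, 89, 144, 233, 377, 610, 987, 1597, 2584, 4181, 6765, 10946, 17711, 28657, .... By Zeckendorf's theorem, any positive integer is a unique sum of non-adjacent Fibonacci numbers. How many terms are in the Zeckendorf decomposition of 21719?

take 17711 (≤ 21719); 21719 − 17711 = 4008
take 2584 (≤ 4008); 4008 − 2584 = 1424
take 987 (≤ 1424); 1424 − 987 = 437
take 377 (≤ 437); 437 − 377 = 60
take 55 (≤ 60); 60 − 55 = 5
take 5 (≤ 5); 5 − 5 = 0
21719 = 17711 + 2584 + 987 + 377 + 55 + 5, which has 6 terms.

6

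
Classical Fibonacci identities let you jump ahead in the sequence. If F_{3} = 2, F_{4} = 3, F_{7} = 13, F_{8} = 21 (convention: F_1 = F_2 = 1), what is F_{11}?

89

By the addition formula F_{m+n} = F_m F_{n+1} + F_{m−1} F_n with m=4, n=7: F_{11} = 3·21 + 2·13 = 63 + 26 = 89.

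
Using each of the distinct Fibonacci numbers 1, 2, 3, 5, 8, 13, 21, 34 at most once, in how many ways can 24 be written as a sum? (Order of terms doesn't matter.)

5

Each representation comes from the Zeckendorf form by replacing some F_k with F_{k−1} + F_{k−2} where possible.
24 = 21+3 = 21+2+1 = 13+8+3 = … (2 more), for 5 in all.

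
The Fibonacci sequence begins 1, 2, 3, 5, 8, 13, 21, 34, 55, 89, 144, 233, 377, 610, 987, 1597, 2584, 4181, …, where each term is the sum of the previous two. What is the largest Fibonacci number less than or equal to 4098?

2584 ≤ 4098 < 4181, so the largest Fibonacci number not exceeding 4098 is 2584.

2584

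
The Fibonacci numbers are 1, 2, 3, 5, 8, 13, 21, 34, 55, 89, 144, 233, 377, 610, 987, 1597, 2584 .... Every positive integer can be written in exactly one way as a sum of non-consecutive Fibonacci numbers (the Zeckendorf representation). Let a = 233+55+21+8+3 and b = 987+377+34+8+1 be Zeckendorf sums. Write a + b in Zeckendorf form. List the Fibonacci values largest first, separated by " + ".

1597 + 89 + 34 + 5 + 2

The two numbers are 320 and 1407, so their sum is 1727.
1597 ≤ 1727 < 2584, so take 1597; remainder 130
89 ≤ 130 < 144, so take 89; remainder 41
34 ≤ 41 < 55, so take 34; remainder 7
5 ≤ 7 < 8, so take 5; remainder 2
2 ≤ 2 < 3, so take 2; remainder 0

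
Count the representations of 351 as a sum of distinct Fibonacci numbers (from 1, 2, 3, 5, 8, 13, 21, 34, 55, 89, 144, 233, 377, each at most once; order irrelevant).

Each representation comes from the Zeckendorf form by replacing some F_k with F_{k−1} + F_{k−2} where possible.
351 = 233+89+21+8 = 233+89+21+5+3 = 233+55+34+21+8 = … (12 more), for 15 in all.

15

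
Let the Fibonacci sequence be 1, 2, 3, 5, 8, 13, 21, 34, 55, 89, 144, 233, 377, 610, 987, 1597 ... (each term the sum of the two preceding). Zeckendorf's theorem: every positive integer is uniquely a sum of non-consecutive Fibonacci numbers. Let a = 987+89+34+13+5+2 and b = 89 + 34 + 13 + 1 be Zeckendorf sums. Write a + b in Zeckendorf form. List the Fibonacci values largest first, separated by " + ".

The two numbers are 1130 and 137, so their sum is 1267.
Repeatedly subtract the largest Fibonacci number that fits:
1267: greatest Fibonacci not exceeding it is 987, leaving 280
280: greatest Fibonacci not exceeding it is 233, leaving 47
47: greatest Fibonacci not exceeding it is 34, leaving 13
13: greatest Fibonacci not exceeding it is 13, leaving 0

987 + 233 + 34 + 13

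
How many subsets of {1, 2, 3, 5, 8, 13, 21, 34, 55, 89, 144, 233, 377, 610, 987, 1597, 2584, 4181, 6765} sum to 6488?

54

Each representation comes from the Zeckendorf form by replacing some F_k with F_{k−1} + F_{k−2} where possible.
6488 = 4181+1597+610+89+8+3 = 4181+1597+610+89+8+2+1 = 4181+1597+610+55+34+8+3 = 4181+1597+377+233+89+8+3 = … (50 more), for 54 in all.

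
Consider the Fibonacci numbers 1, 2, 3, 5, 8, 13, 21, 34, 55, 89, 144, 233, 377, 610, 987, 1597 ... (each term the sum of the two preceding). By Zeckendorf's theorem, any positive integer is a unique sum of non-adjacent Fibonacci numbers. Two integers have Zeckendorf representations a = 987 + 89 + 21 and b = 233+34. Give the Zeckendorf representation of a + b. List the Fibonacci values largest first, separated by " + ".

The two numbers are 1097 and 267, so their sum is 1364.
Greedily peel off the largest Fibonacci term at each step:
987 ≤ 1364 < 1597, so take 987; remainder 377
377 ≤ 377 < 610, so take 377; remainder 0

987 + 377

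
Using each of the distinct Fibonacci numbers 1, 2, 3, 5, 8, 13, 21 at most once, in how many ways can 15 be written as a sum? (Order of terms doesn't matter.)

15 = 13+2 = 8+5+2 — 2 representations.

2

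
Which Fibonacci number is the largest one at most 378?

377

377 ≤ 378 < 610, so the largest Fibonacci number not exceeding 378 is 377.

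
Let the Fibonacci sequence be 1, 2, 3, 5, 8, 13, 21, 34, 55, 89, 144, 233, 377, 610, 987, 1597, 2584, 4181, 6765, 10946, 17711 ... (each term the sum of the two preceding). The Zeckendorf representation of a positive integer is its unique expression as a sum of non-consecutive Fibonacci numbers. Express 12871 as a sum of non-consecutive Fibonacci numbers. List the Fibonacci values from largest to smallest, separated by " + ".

10946 ≤ 12871 < 17711, so take 10946; remainder 1925
1597 ≤ 1925 < 2584, so take 1597; remainder 328
233 ≤ 328 < 377, so take 233; remainder 95
89 ≤ 95 < 144, so take 89; remainder 6
5 ≤ 6 < 8, so take 5; remainder 1
1 ≤ 1 < 2, so take 1; remainder 0
So 12871 = 10946 + 1597 + 233 + 89 + 5 + 1, with no two terms consecutive in the sequence.

10946 + 1597 + 233 + 89 + 5 + 1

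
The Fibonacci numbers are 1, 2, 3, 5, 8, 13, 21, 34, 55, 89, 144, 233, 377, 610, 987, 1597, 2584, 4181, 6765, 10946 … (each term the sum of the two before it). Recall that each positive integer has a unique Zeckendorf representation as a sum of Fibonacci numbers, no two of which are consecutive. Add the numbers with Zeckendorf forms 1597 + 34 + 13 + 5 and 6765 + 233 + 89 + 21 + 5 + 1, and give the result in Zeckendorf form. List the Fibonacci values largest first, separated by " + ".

6765 + 1597 + 377 + 21 + 3

The two numbers are 1649 and 7114, so their sum is 8763.
8763: greatest Fibonacci not exceeding it is 6765, leaving 1998
1998: greatest Fibonacci not exceeding it is 1597, leaving 401
401: greatest Fibonacci not exceeding it is 377, leaving 24
24: greatest Fibonacci not exceeding it is 21, leaving 3
3: greatest Fibonacci not exceeding it is 3, leaving 0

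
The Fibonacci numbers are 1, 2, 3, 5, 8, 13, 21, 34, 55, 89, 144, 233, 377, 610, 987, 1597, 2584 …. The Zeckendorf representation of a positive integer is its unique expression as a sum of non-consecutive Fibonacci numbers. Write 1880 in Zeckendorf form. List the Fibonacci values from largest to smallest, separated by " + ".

1597 + 233 + 34 + 13 + 3

1880 − 1597 = 283
283 − 233 = 50
50 − 34 = 16
16 − 13 = 3
3 − 3 = 0
So 1880 = 1597 + 233 + 34 + 13 + 3, with no two terms consecutive in the sequence.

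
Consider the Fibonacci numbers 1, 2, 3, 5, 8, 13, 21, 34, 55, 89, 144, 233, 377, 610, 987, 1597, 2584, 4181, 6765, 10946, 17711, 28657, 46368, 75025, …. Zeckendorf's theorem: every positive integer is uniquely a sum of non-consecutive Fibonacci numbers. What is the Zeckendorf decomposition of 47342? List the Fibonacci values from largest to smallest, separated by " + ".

Greedy algorithm:
largest Fibonacci ≤ 47342 is 46368; 47342 − 46368 = 974
largest Fibonacci ≤ 974 is 610; 974 − 610 = 364
largest Fibonacci ≤ 364 is 233; 364 − 233 = 131
largest Fibonacci ≤ 131 is 89; 131 − 89 = 42
largest Fibonacci ≤ 42 is 34; 42 − 34 = 8
largest Fibonacci ≤ 8 is 8; 8 − 8 = 0
So 47342 = 46368 + 610 + 233 + 89 + 34 + 8, with no two terms consecutive in the sequence.

46368 + 610 + 233 + 89 + 34 + 8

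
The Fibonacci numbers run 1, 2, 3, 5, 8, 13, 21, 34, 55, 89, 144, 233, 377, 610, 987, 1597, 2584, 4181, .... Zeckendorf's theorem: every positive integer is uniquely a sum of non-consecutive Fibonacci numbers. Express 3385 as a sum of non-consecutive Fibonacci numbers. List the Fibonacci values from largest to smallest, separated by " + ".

2584 + 610 + 144 + 34 + 13

Greedily peel off the largest Fibonacci term at each step:
subtract 2584 from 3385: 801 remains
subtract 610 from 801: 191 remains
subtract 144 from 191: 47 remains
subtract 34 from 47: 13 remains
subtract 13 from 13: 0 remains
So 3385 = 2584 + 610 + 144 + 34 + 13, with no two terms consecutive in the sequence.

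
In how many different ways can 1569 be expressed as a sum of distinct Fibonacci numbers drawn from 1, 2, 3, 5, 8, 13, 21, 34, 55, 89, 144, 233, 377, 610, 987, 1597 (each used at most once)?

18

Each representation comes from the Zeckendorf form by replacing some F_k with F_{k−1} + F_{k−2} where possible.
1569 = 987+377+144+55+5+1 = 987+377+144+55+3+2+1 = 987+377+144+34+21+5+1 = … (15 more), for 18 in all.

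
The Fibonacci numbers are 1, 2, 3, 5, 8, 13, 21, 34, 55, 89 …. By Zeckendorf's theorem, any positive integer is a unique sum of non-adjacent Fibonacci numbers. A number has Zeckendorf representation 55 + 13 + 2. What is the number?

55 + 13 + 2 = 70.

70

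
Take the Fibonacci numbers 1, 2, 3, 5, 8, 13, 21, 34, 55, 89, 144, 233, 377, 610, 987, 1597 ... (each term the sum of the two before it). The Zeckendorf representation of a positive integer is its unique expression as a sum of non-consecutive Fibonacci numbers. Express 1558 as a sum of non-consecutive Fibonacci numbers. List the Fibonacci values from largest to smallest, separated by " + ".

987 + 377 + 144 + 34 + 13 + 3

Greedily peel off the largest Fibonacci term at each step:
1558 − 987 = 571
571 − 377 = 194
194 − 144 = 50
50 − 34 = 16
16 − 13 = 3
3 − 3 = 0
So 1558 = 987 + 377 + 144 + 34 + 13 + 3, with no two terms consecutive in the sequence.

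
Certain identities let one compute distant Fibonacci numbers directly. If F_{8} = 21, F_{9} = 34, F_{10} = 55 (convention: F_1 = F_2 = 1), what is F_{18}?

By the addition formula F_{m+n} = F_m F_{n+1} + F_{m−1} F_n with m=9, n=9: F_{18} = 34·55 + 21·34 = 1870 + 714 = 2584.

2584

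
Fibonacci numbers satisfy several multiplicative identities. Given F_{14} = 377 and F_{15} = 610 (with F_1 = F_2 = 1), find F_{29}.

514229

By F_{2k+1} = F_k² + F_{k+1}²: F_{29} = 377² + 610² = 142129 + 372100 = 514229.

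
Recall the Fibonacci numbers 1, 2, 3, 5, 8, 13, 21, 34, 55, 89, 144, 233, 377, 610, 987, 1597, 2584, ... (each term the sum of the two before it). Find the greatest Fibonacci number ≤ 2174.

1597 ≤ 2174 < 2584, so the largest Fibonacci number not exceeding 2174 is 1597.

1597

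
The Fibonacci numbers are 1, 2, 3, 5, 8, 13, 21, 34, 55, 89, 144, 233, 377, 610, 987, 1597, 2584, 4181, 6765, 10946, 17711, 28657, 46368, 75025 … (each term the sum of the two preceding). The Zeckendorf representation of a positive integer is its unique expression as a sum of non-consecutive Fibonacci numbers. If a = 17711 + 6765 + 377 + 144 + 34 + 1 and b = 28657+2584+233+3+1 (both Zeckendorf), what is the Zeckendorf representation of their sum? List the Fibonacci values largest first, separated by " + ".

The two numbers are 25032 and 31478, so their sum is 56510.
Greedy algorithm:
56510 − 46368 = 10142
10142 − 6765 = 3377
3377 − 2584 = 793
793 − 610 = 183
183 − 144 = 39
39 − 34 = 5
5 − 5 = 0

46368 + 6765 + 2584 + 610 + 144 + 34 + 5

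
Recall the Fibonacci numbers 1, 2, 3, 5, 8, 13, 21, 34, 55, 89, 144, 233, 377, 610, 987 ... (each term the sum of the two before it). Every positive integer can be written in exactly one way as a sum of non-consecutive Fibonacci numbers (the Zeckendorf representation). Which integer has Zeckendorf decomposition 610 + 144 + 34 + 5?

793

610 + 144 + 34 + 5 = 793.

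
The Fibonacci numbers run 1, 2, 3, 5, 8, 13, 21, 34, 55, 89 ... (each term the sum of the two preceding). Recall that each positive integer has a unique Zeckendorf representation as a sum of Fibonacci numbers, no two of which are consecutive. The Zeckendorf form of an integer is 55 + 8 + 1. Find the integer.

64

55 + 8 + 1 = 64.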